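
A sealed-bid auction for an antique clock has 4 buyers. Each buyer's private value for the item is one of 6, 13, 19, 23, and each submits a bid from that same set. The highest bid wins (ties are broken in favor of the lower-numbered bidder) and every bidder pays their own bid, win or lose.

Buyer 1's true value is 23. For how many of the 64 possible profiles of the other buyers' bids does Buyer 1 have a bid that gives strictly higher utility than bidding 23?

27

Others bid (6, 6, 6): truth gives 0; bid 6 gives 17 > 0. Violating.
Others bid (6, 6, 13): truth gives 0; bid 13 gives 10 > 0. Violating.
Others bid (6, 6, 19): truth gives 0; bid 19 gives 4 > 0. Violating.
Others bid (6, 13, 6): truth gives 0; bid 13 gives 10 > 0. Violating.
Others bid (6, 6, 23): truth gives 0; no alternative beats it.
Others bid (6, 13, 23): truth gives 0; no alternative beats it.
(Checking all 64 profiles: 27 have a profitable deviation, 37 do not.)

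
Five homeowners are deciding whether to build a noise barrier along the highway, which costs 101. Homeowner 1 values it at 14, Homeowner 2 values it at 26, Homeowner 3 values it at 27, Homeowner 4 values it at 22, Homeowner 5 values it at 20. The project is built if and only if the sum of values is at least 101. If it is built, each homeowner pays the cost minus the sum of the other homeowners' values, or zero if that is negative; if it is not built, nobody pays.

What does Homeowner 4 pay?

14

Total value 109 ≥ cost 101, so the project is built.
The other homeowners' values sum to 87.
Cost minus that sum is 101 - 87 = 14.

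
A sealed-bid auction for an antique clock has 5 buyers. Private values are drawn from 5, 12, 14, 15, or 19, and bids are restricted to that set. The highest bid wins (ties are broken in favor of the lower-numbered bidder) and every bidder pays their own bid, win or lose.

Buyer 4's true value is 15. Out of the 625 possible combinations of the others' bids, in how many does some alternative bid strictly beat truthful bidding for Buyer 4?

541

Others bid (5, 5, 5, 5): truth gives 0; bid 12 gives 3 > 0. Violating.
Others bid (5, 5, 5, 12): truth gives 0; bid 12 gives 3 > 0. Violating.
Others bid (5, 5, 5, 14): truth gives 0; bid 14 gives 1 > 0. Violating.
Others bid (5, 5, 5, 19): truth gives -15; bid 19 gives -4 > -15. Violating.
Others bid (5, 5, 5, 15): truth gives 0; no alternative beats it.
Others bid (5, 5, 12, 15): truth gives 0; no alternative beats it.
(Checking all 625 profiles: 541 have a profitable deviation, 84 do not.)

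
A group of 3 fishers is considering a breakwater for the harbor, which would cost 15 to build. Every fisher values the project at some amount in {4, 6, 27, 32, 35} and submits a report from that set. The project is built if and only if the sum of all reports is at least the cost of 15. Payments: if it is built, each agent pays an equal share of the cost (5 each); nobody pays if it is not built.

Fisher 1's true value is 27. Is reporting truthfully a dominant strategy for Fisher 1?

Yes

Check each profile of the others' reports and compare truth against every alternative report.
Others report (4, 4): truth gives 22, best alternative gives 22.
Others report (4, 6): truth gives 22, best alternative gives 22.
Others report (4, 27): truth gives 22, best alternative gives 22.
Others report (4, 32): truth gives 22, best alternative gives 22.
Others report (4, 35): truth gives 22, best alternative gives 22.
Others report (6, 4): truth gives 22, best alternative gives 22.
(Remaining 19 profiles checked similarly; truth is weakly best in each.)
In every case the truthful report is at least as good as any alternative, so it is a dominant strategy.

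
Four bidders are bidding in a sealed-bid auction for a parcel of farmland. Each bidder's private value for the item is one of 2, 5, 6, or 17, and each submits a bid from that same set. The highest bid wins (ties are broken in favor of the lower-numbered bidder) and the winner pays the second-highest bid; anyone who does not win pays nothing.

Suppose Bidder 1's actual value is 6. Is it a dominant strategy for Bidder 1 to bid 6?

Check each profile of the others' bids and compare truth against every alternative bid.
Others bid (2, 2, 2): truth gives 4, best alternative gives 4.
Others bid (2, 2, 5): truth gives 1, best alternative gives 1.
Others bid (2, 5, 2): truth gives 1, best alternative gives 1.
Others bid (2, 5, 5): truth gives 1, best alternative gives 1.
Others bid (5, 2, 2): truth gives 1, best alternative gives 1.
Others bid (5, 2, 5): truth gives 1, best alternative gives 1.
(Remaining 58 profiles checked similarly; truth is weakly best in each.)
In every case the truthful bid is at least as good as any alternative, so it is a dominant strategy.

Yes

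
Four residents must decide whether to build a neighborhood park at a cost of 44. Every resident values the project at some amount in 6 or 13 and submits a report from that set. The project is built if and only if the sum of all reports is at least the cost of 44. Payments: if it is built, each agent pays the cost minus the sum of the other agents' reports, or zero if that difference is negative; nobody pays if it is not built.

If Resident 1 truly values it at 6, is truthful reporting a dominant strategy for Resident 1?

Check each profile of the others' reports and compare truth against every alternative report.
Others report (6, 13, 13): truth gives 0, best alternative gives -6.
Others report (13, 6, 13): truth gives 0, best alternative gives -6.
Others report (13, 13, 6): truth gives 0, best alternative gives -6.
Others report (13, 13, 13): truth gives 1, best alternative gives 1.
Others report (6, 6, 6): truth gives 0, best alternative gives 0.
Others report (6, 6, 13): truth gives 0, best alternative gives 0.
(Remaining 2 profiles checked similarly; truth is weakly best in each.)
In every case the truthful report is at least as good as any alternative, so it is a dominant strategy.

Yes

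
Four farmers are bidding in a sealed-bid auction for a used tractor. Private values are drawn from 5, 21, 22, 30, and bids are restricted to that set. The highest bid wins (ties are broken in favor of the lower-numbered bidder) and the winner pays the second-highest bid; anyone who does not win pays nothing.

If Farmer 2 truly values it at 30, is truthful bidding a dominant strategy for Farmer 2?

Yes

Check each profile of the others' bids and compare truth against every alternative bid.
Others bid (22, 5, 5): truth gives 8, best alternative gives 0.
Others bid (22, 5, 21): truth gives 8, best alternative gives 0.
Others bid (22, 5, 22): truth gives 8, best alternative gives 0.
Others bid (22, 21, 5): truth gives 8, best alternative gives 0.
Others bid (22, 21, 21): truth gives 8, best alternative gives 0.
Others bid (22, 21, 22): truth gives 8, best alternative gives 0.
(Remaining 58 profiles checked similarly; truth is weakly best in each.)
In every case the truthful bid is at least as good as any alternative, so it is a dominant strategy.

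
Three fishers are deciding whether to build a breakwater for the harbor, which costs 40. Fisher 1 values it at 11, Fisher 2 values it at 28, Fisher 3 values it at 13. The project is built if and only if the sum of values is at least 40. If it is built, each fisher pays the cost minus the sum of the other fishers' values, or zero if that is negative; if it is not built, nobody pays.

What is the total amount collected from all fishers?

17

Total value 52 ≥ cost 40, so it is built.
Fisher 1: others sum to 41; max(0, 40 - 41) = 0.
Fisher 2: others sum to 24; max(0, 40 - 24) = 16.
Fisher 3: others sum to 39; max(0, 40 - 39) = 1.
Total collected = 0 + 16 + 1 = 17.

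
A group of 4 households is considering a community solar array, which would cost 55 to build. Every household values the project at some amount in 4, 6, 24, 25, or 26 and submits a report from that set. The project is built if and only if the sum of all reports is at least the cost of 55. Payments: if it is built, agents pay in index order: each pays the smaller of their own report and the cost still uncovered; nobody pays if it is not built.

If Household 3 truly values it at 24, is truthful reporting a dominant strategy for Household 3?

No

Consider the case where Household 1 reports 4, Household 2 reports 24 and Household 4 reports 24.
Truthful report 24: project built, pays 24, utility 24 - 24 = 0.
Report 4 instead: project built, pays 4, utility 24 - 4 = 20.
Since 20 > 0, reporting 4 is strictly better here, so truthful reporting is not dominant.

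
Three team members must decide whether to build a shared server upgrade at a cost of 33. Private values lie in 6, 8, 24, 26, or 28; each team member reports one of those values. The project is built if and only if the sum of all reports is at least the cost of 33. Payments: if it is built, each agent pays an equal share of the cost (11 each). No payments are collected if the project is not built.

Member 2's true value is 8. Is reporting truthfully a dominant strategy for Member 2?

Check each profile of the others' reports and compare truth against every alternative report.
Others report (6, 24): truth gives -3, best alternative gives -3.
Others report (6, 26): truth gives -3, best alternative gives -3.
Others report (6, 28): truth gives -3, best alternative gives -3.
Others report (8, 24): truth gives -3, best alternative gives -3.
Others report (8, 26): truth gives -3, best alternative gives -3.
Others report (8, 28): truth gives -3, best alternative gives -3.
(Remaining 19 profiles checked similarly; truth is weakly best in each.)
In every case the truthful report is at least as good as any alternative, so it is a dominant strategy.

Yes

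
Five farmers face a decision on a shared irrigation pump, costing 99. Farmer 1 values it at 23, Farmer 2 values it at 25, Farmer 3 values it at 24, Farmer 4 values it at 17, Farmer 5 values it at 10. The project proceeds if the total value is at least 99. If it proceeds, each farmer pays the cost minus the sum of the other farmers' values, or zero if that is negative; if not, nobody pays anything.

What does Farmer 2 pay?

Total value 99 ≥ cost 99, so the project is built.
The other farmers' values sum to 74.
Cost minus that sum is 99 - 74 = 25.

25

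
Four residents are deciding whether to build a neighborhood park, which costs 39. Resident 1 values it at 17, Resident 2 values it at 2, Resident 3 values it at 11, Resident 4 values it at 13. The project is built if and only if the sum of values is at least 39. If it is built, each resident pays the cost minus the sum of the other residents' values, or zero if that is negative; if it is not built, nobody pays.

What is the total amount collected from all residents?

Total value 43 ≥ cost 39, so it is built.
Resident 1: others sum to 26; max(0, 39 - 26) = 13.
Resident 2: others sum to 41; max(0, 39 - 41) = 0.
Resident 3: others sum to 32; max(0, 39 - 32) = 7.
Resident 4: others sum to 30; max(0, 39 - 30) = 9.
Total collected = 13 + 0 + 7 + 9 = 29.

29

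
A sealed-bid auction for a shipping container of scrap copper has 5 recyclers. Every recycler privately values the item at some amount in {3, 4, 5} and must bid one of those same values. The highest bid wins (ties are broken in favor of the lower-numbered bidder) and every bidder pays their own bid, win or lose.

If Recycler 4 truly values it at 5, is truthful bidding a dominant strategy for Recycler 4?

No

Consider the case where Recycler 1 bids 3, Recycler 2 bids 3, Recycler 3 bids 3 and Recycler 5 bids 3.
Truthful bid 5: wins, pays 5, utility 5 - 5 = 0.
Bid 4 instead: wins, pays 4, utility 5 - 4 = 1.
Since 1 > 0, bidding 4 is strictly better here, so truthful bidding is not dominant.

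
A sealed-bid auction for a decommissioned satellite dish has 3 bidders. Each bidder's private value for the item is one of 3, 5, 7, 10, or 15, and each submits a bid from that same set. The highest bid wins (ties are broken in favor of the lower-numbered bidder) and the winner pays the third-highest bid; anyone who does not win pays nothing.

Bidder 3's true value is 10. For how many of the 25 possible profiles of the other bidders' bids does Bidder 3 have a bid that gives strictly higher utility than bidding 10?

Others bid (3, 10): truth gives 0; bid 15 gives 7 > 0. Violating.
Others bid (5, 10): truth gives 0; bid 15 gives 5 > 0. Violating.
Others bid (7, 10): truth gives 0; bid 15 gives 3 > 0. Violating.
Others bid (10, 3): truth gives 0; bid 15 gives 7 > 0. Violating.
Others bid (3, 3): truth gives 7; no alternative beats it.
Others bid (3, 5): truth gives 7; no alternative beats it.
(Checking all 25 profiles: 6 have a profitable deviation, 19 do not.)

6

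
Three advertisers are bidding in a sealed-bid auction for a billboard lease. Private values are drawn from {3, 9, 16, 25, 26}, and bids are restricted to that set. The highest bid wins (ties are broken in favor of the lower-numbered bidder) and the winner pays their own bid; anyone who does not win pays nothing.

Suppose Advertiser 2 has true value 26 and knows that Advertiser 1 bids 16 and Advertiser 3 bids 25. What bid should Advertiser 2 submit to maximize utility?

25

Bid 3: loses, pays 0, utility 0.
Bid 9: loses, pays 0, utility 0.
Bid 16: loses, pays 0, utility 0.
Bid 25: wins, pays 25, utility 26 - 25 = 1.
Bid 26: wins, pays 26, utility 26 - 26 = 0.
The best choice is 25 with utility 1.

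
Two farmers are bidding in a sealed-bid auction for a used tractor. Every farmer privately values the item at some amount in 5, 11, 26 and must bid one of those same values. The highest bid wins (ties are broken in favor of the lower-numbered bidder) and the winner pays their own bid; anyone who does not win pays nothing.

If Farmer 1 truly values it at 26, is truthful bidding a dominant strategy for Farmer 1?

Consider the case where Farmer 2 bids 5.
Truthful bid 26: wins, pays 26, utility 26 - 26 = 0.
Bid 5 instead: wins, pays 5, utility 26 - 5 = 21.
Since 21 > 0, bidding 5 is strictly better here, so truthful bidding is not dominant.

No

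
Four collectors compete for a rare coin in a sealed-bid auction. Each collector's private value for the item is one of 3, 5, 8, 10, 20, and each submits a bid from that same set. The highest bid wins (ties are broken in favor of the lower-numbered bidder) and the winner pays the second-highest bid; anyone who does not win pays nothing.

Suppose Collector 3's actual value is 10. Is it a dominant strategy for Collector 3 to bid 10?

Check each profile of the others' bids and compare truth against every alternative bid.
Others bid (3, 3, 3): truth gives 7, best alternative gives 7.
Others bid (3, 3, 5): truth gives 5, best alternative gives 5.
Others bid (3, 5, 3): truth gives 5, best alternative gives 5.
Others bid (3, 5, 5): truth gives 5, best alternative gives 5.
Others bid (5, 3, 3): truth gives 5, best alternative gives 5.
Others bid (5, 3, 5): truth gives 5, best alternative gives 5.
(Remaining 119 profiles checked similarly; truth is weakly best in each.)
In every case the truthful bid is at least as good as any alternative, so it is a dominant strategy.

Yes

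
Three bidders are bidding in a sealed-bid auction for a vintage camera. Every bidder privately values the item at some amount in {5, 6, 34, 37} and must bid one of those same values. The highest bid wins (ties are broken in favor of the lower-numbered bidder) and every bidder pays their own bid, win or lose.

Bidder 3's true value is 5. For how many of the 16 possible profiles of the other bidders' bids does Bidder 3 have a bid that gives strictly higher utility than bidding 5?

Others bid (5, 5): truth gives -5; bid 6 gives -1 > -5. Violating.
Others bid (5, 6): truth gives -5; no alternative beats it.
Others bid (5, 34): truth gives -5; no alternative beats it.
(Checking all 16 profiles: 1 has a profitable deviation, 15 do not.)

1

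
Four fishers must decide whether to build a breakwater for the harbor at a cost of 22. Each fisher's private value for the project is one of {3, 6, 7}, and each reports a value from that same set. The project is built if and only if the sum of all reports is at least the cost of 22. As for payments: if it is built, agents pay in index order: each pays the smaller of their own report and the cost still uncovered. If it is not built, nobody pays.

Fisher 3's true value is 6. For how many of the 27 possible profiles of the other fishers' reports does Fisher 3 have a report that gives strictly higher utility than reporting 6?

7

Others report (6, 6, 7): truth gives 0; report 3 gives 3 > 0. Violating.
Others report (6, 7, 6): truth gives 0; report 3 gives 3 > 0. Violating.
Others report (6, 7, 7): truth gives 0; report 3 gives 3 > 0. Violating.
Others report (7, 6, 6): truth gives 0; report 3 gives 3 > 0. Violating.
Others report (3, 3, 3): truth gives 0; no alternative beats it.
Others report (3, 3, 6): truth gives 0; no alternative beats it.
(Checking all 27 profiles: 7 have a profitable deviation, 20 do not.)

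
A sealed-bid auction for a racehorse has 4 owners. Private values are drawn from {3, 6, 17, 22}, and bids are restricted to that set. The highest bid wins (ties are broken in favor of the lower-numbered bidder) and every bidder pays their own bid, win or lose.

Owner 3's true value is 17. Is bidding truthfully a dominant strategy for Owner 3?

Consider the case where Owner 1 bids 3, Owner 2 bids 3 and Owner 4 bids 3.
Truthful bid 17: wins, pays 17, utility 17 - 17 = 0.
Bid 6 instead: wins, pays 6, utility 17 - 6 = 11.
Since 11 > 0, bidding 6 is strictly better here, so truthful bidding is not dominant.

No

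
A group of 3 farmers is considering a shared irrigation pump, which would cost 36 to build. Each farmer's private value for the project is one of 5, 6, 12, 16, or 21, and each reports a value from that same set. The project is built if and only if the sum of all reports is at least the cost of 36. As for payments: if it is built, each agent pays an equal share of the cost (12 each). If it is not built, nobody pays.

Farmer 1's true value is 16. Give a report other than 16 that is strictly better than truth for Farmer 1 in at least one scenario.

21

Suppose Farmer 2 reports 5 and Farmer 3 reports 12.
Report 16: project not built, utility 0.
Report 21: project built, pays 12, utility 16 - 12 = 4.
So reporting 21 beats truth here (4 > 0).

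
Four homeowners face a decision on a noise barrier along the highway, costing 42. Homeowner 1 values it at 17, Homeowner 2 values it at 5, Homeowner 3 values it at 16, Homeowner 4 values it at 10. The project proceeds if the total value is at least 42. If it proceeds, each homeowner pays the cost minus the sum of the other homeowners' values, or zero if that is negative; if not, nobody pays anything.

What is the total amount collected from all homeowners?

25

Total value 48 ≥ cost 42, so it is built.
Homeowner 1: others sum to 31; max(0, 42 - 31) = 11.
Homeowner 2: others sum to 43; max(0, 42 - 43) = 0.
Homeowner 3: others sum to 32; max(0, 42 - 32) = 10.
Homeowner 4: others sum to 38; max(0, 42 - 38) = 4.
Total collected = 11 + 0 + 10 + 4 = 25.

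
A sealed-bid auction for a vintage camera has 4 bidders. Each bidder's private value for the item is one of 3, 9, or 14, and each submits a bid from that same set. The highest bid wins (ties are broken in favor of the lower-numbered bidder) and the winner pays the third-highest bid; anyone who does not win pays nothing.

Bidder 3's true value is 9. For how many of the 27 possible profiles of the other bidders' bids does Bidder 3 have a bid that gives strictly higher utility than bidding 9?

Others bid (3, 3, 14): truth gives 0; bid 14 gives 6 > 0. Violating.
Others bid (3, 9, 3): truth gives 0; bid 14 gives 6 > 0. Violating.
Others bid (9, 3, 3): truth gives 0; bid 14 gives 6 > 0. Violating.
Others bid (3, 3, 3): truth gives 6; no alternative beats it.
Others bid (3, 3, 9): truth gives 6; no alternative beats it.
(Checking all 27 profiles: 3 have a profitable deviation, 24 do not.)

3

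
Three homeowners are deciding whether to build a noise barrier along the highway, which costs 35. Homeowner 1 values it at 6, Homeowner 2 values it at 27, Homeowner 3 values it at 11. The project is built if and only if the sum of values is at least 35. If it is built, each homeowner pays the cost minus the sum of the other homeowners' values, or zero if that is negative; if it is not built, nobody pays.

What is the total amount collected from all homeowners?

Total value 44 ≥ cost 35, so it is built.
Homeowner 1: others sum to 38; max(0, 35 - 38) = 0.
Homeowner 2: others sum to 17; max(0, 35 - 17) = 18.
Homeowner 3: others sum to 33; max(0, 35 - 33) = 2.
Total collected = 0 + 18 + 2 = 20.

20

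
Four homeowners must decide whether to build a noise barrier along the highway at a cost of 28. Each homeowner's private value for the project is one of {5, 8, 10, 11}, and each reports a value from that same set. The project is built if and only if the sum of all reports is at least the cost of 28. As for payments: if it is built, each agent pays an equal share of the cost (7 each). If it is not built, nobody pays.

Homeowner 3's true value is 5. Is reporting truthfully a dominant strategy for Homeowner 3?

Check each profile of the others' reports and compare truth against every alternative report.
Others report (5, 5, 10): truth gives 0, best alternative gives -2.
Others report (5, 5, 11): truth gives 0, best alternative gives -2.
Others report (5, 8, 8): truth gives 0, best alternative gives -2.
Others report (5, 10, 5): truth gives 0, best alternative gives -2.
Others report (5, 11, 5): truth gives 0, best alternative gives -2.
Others report (8, 5, 8): truth gives 0, best alternative gives -2.
(Remaining 58 profiles checked similarly; truth is weakly best in each.)
In every case the truthful report is at least as good as any alternative, so it is a dominant strategy.

Yes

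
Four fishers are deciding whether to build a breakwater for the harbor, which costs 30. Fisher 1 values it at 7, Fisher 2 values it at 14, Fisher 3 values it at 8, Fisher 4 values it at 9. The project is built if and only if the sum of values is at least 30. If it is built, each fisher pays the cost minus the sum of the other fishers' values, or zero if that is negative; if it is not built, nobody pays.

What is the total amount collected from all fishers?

7

Total value 38 ≥ cost 30, so it is built.
Fisher 1: others sum to 31; max(0, 30 - 31) = 0.
Fisher 2: others sum to 24; max(0, 30 - 24) = 6.
Fisher 3: others sum to 30; max(0, 30 - 30) = 0.
Fisher 4: others sum to 29; max(0, 30 - 29) = 1.
Total collected = 0 + 6 + 0 + 1 = 7.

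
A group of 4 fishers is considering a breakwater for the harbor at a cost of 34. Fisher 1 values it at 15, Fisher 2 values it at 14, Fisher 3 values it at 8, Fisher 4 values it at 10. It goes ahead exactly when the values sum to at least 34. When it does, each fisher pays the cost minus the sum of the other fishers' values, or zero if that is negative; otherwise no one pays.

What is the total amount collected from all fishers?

Total value 47 ≥ cost 34, so it is built.
Fisher 1: others sum to 32; max(0, 34 - 32) = 2.
Fisher 2: others sum to 33; max(0, 34 - 33) = 1.
Fisher 3: others sum to 39; max(0, 34 - 39) = 0.
Fisher 4: others sum to 37; max(0, 34 - 37) = 0.
Total collected = 2 + 1 + 0 + 0 = 3.

3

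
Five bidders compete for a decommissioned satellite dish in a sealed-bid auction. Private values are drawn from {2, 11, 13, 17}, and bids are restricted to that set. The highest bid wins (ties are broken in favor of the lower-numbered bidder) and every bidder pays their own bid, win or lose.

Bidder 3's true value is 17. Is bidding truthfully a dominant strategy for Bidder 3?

Consider the case where Bidder 1 bids 2, Bidder 2 bids 2, Bidder 4 bids 2 and Bidder 5 bids 2.
Truthful bid 17: wins, pays 17, utility 17 - 17 = 0.
Bid 11 instead: wins, pays 11, utility 17 - 11 = 6.
Since 6 > 0, bidding 11 is strictly better here, so truthful bidding is not dominant.

No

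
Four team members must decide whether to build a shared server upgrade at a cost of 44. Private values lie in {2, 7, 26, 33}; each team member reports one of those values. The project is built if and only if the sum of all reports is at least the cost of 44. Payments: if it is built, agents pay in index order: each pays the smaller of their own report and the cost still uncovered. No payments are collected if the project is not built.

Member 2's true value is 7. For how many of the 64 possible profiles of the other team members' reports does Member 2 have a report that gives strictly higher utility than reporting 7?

Others report (2, 7, 33): truth gives 0; report 2 gives 5 > 0. Violating.
Others report (2, 26, 26): truth gives 0; report 2 gives 5 > 0. Violating.
Others report (2, 26, 33): truth gives 0; report 2 gives 5 > 0. Violating.
Others report (2, 33, 7): truth gives 0; report 2 gives 5 > 0. Violating.
Others report (2, 2, 2): truth gives 0; no alternative beats it.
Others report (2, 2, 7): truth gives 0; no alternative beats it.
(Checking all 64 profiles: 41 have a profitable deviation, 23 do not.)

41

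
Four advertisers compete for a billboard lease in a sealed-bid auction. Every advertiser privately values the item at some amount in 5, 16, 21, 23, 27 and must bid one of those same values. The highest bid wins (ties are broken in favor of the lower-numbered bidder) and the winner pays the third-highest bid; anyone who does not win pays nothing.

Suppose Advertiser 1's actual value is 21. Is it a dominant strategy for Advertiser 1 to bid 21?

No

Consider the case where Advertiser 2 bids 5, Advertiser 3 bids 5 and Advertiser 4 bids 23.
Truthful bid 21: loses, pays 0, utility 0.
Bid 23 instead: wins, pays 5, utility 21 - 5 = 16.
Since 16 > 0, bidding 23 is strictly better here, so truthful bidding is not dominant.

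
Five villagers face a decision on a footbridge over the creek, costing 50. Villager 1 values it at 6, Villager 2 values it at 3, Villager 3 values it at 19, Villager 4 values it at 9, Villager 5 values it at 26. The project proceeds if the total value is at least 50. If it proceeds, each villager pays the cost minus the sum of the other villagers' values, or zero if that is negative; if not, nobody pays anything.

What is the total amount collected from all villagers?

Total value 63 ≥ cost 50, so it is built.
Villager 1: others sum to 57; max(0, 50 - 57) = 0.
Villager 2: others sum to 60; max(0, 50 - 60) = 0.
Villager 3: others sum to 44; max(0, 50 - 44) = 6.
Villager 4: others sum to 54; max(0, 50 - 54) = 0.
Villager 5: others sum to 37; max(0, 50 - 37) = 13.
Total collected = 0 + 0 + 6 + 0 + 13 = 19.

19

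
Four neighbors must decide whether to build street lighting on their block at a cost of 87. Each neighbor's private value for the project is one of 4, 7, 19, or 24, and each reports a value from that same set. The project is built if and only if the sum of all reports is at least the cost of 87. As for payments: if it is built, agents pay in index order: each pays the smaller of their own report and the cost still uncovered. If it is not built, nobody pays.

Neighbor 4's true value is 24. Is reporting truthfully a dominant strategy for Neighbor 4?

Check each profile of the others' reports and compare truth against every alternative report.
Others report (19, 24, 24): truth gives 4, best alternative gives 0.
Others report (24, 19, 24): truth gives 4, best alternative gives 0.
Others report (24, 24, 19): truth gives 4, best alternative gives 0.
Others report (24, 24, 24): truth gives 9, best alternative gives 9.
Others report (4, 4, 4): truth gives 0, best alternative gives 0.
Others report (4, 4, 7): truth gives 0, best alternative gives 0.
(Remaining 58 profiles checked similarly; truth is weakly best in each.)
In every case the truthful report is at least as good as any alternative, so it is a dominant strategy.

Yes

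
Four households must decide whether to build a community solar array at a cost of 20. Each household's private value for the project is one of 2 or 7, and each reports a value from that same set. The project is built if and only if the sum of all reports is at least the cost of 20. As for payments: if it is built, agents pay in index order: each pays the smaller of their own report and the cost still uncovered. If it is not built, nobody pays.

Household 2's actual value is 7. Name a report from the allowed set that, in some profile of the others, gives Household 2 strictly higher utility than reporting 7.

Suppose Household 1 reports 7, Household 3 reports 7 and Household 4 reports 7.
Report 7: project built, pays 7, utility 7 - 7 = 0.
Report 2: project built, pays 2, utility 7 - 2 = 5.
So reporting 2 beats truth here (5 > 0).

2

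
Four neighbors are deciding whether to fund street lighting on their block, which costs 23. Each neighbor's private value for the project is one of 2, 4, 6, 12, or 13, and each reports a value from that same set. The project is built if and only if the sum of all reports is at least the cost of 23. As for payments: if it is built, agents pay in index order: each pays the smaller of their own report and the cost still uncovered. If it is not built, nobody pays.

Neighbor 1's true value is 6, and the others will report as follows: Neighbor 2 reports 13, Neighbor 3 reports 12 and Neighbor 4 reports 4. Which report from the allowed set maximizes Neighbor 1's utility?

Report 2: project built, pays 2, utility 6 - 2 = 4.
Report 4: project built, pays 4, utility 6 - 4 = 2.
Report 6: project built, pays 6, utility 6 - 6 = 0.
Report 12: project built, pays 12, utility 6 - 12 = -6.
Report 13: project built, pays 13, utility 6 - 13 = -7.
The best choice is 2 with utility 4.

2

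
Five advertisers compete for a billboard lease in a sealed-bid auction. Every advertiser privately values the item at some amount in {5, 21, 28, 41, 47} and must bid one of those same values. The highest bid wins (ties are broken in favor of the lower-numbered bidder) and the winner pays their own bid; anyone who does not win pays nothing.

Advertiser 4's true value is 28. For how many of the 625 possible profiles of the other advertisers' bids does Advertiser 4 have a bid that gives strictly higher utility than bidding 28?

2

Others bid (5, 5, 5, 5): truth gives 0; bid 21 gives 7 > 0. Violating.
Others bid (5, 5, 5, 21): truth gives 0; bid 21 gives 7 > 0. Violating.
Others bid (5, 5, 5, 28): truth gives 0; no alternative beats it.
Others bid (5, 5, 5, 41): truth gives 0; no alternative beats it.
(Checking all 625 profiles: 2 have a profitable deviation, 623 do not.)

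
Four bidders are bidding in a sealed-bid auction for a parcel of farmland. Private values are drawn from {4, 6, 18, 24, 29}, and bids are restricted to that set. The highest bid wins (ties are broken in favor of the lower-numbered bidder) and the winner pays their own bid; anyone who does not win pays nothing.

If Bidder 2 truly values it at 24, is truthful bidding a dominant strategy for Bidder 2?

No

Consider the case where Bidder 1 bids 4, Bidder 3 bids 4 and Bidder 4 bids 4.
Truthful bid 24: wins, pays 24, utility 24 - 24 = 0.
Bid 6 instead: wins, pays 6, utility 24 - 6 = 18.
Since 18 > 0, bidding 6 is strictly better here, so truthful bidding is not dominant.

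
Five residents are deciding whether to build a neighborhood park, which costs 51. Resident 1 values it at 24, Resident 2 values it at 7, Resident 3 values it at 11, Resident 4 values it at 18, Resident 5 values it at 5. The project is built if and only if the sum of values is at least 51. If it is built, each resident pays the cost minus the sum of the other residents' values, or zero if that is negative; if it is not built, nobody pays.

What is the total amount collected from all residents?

14

Total value 65 ≥ cost 51, so it is built.
Resident 1: others sum to 41; max(0, 51 - 41) = 10.
Resident 2: others sum to 58; max(0, 51 - 58) = 0.
Resident 3: others sum to 54; max(0, 51 - 54) = 0.
Resident 4: others sum to 47; max(0, 51 - 47) = 4.
Resident 5: others sum to 60; max(0, 51 - 60) = 0.
Total collected = 10 + 0 + 0 + 4 + 0 = 14.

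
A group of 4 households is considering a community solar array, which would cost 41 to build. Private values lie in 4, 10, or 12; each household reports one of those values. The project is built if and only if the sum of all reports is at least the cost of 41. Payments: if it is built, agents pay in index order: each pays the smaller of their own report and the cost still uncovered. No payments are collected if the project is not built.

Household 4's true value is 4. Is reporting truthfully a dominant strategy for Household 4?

Check each profile of the others' reports and compare truth against every alternative report.
Others report (10, 10, 12): truth gives 0, best alternative gives -5.
Others report (10, 12, 10): truth gives 0, best alternative gives -5.
Others report (12, 10, 10): truth gives 0, best alternative gives -5.
Others report (10, 12, 12): truth gives 0, best alternative gives -3.
Others report (12, 10, 12): truth gives 0, best alternative gives -3.
Others report (12, 12, 10): truth gives 0, best alternative gives -3.
(Remaining 21 profiles checked similarly; truth is weakly best in each.)
In every case the truthful report is at least as good as any alternative, so it is a dominant strategy.

Yes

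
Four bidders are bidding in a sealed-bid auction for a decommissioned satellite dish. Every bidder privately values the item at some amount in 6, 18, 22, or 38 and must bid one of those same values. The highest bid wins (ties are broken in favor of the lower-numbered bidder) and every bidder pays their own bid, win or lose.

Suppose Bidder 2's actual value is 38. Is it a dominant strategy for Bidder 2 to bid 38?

No

Consider the case where Bidder 1 bids 6, Bidder 3 bids 6 and Bidder 4 bids 6.
Truthful bid 38: wins, pays 38, utility 38 - 38 = 0.
Bid 18 instead: wins, pays 18, utility 38 - 18 = 20.
Since 20 > 0, bidding 18 is strictly better here, so truthful bidding is not dominant.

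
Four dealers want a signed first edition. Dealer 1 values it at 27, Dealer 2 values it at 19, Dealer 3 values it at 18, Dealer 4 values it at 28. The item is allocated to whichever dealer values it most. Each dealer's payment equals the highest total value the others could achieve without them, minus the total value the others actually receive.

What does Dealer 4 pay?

Dealer 4 has the highest value and receives the item.
Without Dealer 4, the item would go to the next-highest value, 27, so the others could achieve 27.
With Dealer 4 present and winning, the others receive nothing, so their total is 0.
Payment = 27 - 0 = 27.

27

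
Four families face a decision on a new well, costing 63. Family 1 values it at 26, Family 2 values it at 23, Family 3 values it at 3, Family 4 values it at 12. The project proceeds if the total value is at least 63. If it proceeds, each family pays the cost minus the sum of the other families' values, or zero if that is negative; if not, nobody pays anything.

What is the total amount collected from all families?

60

Total value 64 ≥ cost 63, so it is built.
Family 1: others sum to 38; max(0, 63 - 38) = 25.
Family 2: others sum to 41; max(0, 63 - 41) = 22.
Family 3: others sum to 61; max(0, 63 - 61) = 2.
Family 4: others sum to 52; max(0, 63 - 52) = 11.
Total collected = 25 + 22 + 2 + 11 = 60.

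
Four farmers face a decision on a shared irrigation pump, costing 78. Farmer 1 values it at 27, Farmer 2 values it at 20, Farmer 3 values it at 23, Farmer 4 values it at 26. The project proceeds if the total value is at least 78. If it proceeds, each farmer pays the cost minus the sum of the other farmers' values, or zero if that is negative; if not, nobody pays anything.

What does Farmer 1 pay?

9

Total value 96 ≥ cost 78, so the project is built.
The other farmers' values sum to 69.
Cost minus that sum is 78 - 69 = 9.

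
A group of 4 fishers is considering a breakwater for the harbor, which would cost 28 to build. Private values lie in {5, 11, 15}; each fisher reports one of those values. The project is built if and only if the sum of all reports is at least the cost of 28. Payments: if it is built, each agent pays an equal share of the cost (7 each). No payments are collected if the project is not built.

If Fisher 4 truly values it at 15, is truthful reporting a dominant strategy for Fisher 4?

Yes

Check each profile of the others' reports and compare truth against every alternative report.
Others report (5, 5, 5): truth gives 8, best alternative gives 0.
Others report (5, 5, 11): truth gives 8, best alternative gives 8.
Others report (5, 5, 15): truth gives 8, best alternative gives 8.
Others report (5, 11, 5): truth gives 8, best alternative gives 8.
Others report (5, 11, 11): truth gives 8, best alternative gives 8.
Others report (5, 11, 15): truth gives 8, best alternative gives 8.
(Remaining 21 profiles checked similarly; truth is weakly best in each.)
In every case the truthful report is at least as good as any alternative, so it is a dominant strategy.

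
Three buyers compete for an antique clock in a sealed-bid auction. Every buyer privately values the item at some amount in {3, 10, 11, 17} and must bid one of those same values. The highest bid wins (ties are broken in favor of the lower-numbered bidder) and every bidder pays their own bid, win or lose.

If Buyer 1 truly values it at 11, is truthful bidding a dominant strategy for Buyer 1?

Consider the case where Buyer 2 bids 3 and Buyer 3 bids 3.
Truthful bid 11: wins, pays 11, utility 11 - 11 = 0.
Bid 3 instead: wins, pays 3, utility 11 - 3 = 8.
Since 8 > 0, bidding 3 is strictly better here, so truthful bidding is not dominant.

No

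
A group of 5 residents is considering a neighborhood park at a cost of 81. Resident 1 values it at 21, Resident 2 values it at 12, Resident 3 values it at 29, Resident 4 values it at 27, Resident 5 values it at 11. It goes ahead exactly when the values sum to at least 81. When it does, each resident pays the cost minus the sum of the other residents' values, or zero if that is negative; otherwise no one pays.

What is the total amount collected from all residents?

20

Total value 100 ≥ cost 81, so it is built.
Resident 1: others sum to 79; max(0, 81 - 79) = 2.
Resident 2: others sum to 88; max(0, 81 - 88) = 0.
Resident 3: others sum to 71; max(0, 81 - 71) = 10.
Resident 4: others sum to 73; max(0, 81 - 73) = 8.
Resident 5: others sum to 89; max(0, 81 - 89) = 0.
Total collected = 2 + 0 + 10 + 8 + 0 = 20.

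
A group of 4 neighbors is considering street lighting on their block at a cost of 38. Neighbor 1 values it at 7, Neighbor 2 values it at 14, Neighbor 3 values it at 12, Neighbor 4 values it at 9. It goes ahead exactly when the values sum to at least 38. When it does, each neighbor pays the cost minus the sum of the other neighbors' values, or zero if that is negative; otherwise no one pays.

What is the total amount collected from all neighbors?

Total value 42 ≥ cost 38, so it is built.
Neighbor 1: others sum to 35; max(0, 38 - 35) = 3.
Neighbor 2: others sum to 28; max(0, 38 - 28) = 10.
Neighbor 3: others sum to 30; max(0, 38 - 30) = 8.
Neighbor 4: others sum to 33; max(0, 38 - 33) = 5.
Total collected = 3 + 10 + 8 + 5 = 26.

26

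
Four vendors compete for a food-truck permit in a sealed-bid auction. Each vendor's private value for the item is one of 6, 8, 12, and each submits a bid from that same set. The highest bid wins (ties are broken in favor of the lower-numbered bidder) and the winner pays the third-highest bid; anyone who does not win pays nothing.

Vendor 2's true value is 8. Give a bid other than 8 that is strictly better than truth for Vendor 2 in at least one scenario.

12

Suppose Vendor 1 bids 6, Vendor 3 bids 6 and Vendor 4 bids 12.
Bid 8: loses, pays 0, utility 0.
Bid 12: wins, pays 6, utility 8 - 6 = 2.
So bidding 12 beats truth here (2 > 0).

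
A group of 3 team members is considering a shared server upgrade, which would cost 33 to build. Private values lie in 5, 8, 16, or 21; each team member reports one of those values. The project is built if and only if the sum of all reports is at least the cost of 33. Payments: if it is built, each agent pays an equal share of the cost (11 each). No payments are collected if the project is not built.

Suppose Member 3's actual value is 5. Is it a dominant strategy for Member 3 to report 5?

Yes

Check each profile of the others' reports and compare truth against every alternative report.
Others report (5, 21): truth gives 0, best alternative gives -6.
Others report (21, 5): truth gives 0, best alternative gives -6.
Others report (8, 21): truth gives -6, best alternative gives -6.
Others report (16, 16): truth gives -6, best alternative gives -6.
Others report (16, 21): truth gives -6, best alternative gives -6.
Others report (21, 8): truth gives -6, best alternative gives -6.
(Remaining 10 profiles checked similarly; truth is weakly best in each.)
In every case the truthful report is at least as good as any alternative, so it is a dominant strategy.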